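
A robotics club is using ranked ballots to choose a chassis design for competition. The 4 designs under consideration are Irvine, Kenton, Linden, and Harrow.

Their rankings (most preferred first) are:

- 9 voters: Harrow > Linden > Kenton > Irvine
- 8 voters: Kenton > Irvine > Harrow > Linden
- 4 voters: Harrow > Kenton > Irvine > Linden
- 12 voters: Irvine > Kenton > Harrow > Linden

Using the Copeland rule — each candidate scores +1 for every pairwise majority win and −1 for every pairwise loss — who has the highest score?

Kenton

Pairwise results:
  Irvine vs Kenton: Kenton wins 21–12.
  Irvine vs Linden: Irvine wins 24–9.
  Irvine vs Harrow: Irvine wins 20–13.
  Kenton vs Linden: Kenton wins 24–9.
  Kenton vs Harrow: Kenton wins 20–13.
  Linden vs Harrow: Harrow wins 33–0.
Copeland scores (wins − losses):
  Irvine: 2 − 1 = 1
  Kenton: 3 − 0 = 3
  Linden: 0 − 3 = -3
  Harrow: 1 − 2 = -1
Kenton has the best Copeland score.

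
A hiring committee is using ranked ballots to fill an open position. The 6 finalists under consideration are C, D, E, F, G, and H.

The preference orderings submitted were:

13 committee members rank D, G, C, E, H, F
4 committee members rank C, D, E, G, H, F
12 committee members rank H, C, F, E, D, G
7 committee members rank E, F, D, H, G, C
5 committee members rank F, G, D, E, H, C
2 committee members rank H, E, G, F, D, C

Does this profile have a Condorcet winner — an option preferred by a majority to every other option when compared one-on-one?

No

Head-to-head results (43 voters total):
C vs D: D wins 27–16.
C vs E: C wins 29–14.
C vs F: C wins 29–14.
C vs G: G wins 27–16.
C vs H: H wins 26–17.
D vs E: D wins 22–21.
D vs F: F wins 26–17.
D vs G: D wins 36–7.
D vs H: D wins 29–14.
E vs F: E wins 26–17.
E vs G: E wins 25–18.
E vs H: E wins 29–14.
F vs G: F wins 24–19.
F vs H: H wins 31–12.
G vs H: G wins 22–21.
No candidate beats all others: C beats F beats D beats C, a majority cycle.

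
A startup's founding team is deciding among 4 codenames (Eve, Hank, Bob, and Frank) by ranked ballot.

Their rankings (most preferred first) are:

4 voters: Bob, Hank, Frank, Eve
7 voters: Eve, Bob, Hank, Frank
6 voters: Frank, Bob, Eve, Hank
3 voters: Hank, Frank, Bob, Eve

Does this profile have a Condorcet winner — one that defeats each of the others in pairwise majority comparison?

Yes

Head-to-head results (20 voters total):
Eve vs Hank: Eve wins 13–7.
Eve vs Bob: Bob wins 13–7.
Eve vs Frank: Frank wins 13–7.
Hank vs Bob: Bob wins 17–3.
Hank vs Frank: Hank wins 14–6.
Bob vs Frank: Bob wins 11–9.
Bob beats each rival — Eve (13–7), Hank (17–3), Frank (11–9) — so Bob is the Condorcet winner.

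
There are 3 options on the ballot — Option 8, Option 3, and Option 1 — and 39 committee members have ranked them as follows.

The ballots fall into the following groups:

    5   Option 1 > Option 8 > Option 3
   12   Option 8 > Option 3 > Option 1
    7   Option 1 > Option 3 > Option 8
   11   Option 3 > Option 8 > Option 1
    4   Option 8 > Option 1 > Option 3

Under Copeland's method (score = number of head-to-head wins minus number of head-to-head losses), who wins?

Pairwise results:
  Option 8 vs Option 3: Option 8 wins 21–18.
  Option 8 vs Option 1: Option 8 wins 27–12.
  Option 3 vs Option 1: Option 3 wins 23–16.
Copeland scores (wins − losses):
  Option 8: 2 − 0 = 2
  Option 3: 1 − 1 = 0
  Option 1: 0 − 2 = -2
Option 8 has the best Copeland score.

Option 8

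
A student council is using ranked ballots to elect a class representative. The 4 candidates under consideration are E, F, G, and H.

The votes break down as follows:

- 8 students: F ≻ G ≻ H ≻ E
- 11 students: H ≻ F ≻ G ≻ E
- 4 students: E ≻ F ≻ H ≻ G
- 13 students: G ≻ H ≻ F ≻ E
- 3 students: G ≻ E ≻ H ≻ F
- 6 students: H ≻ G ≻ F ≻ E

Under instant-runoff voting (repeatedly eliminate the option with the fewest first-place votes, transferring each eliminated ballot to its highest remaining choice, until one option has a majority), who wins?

Round 1: H 17, G 16, F 8, E 4. E has the fewest and is eliminated.
Round 2: H 17, G 16, F 12. F has the fewest and is eliminated.
Round 3: G 24, H 21. G has a majority.

G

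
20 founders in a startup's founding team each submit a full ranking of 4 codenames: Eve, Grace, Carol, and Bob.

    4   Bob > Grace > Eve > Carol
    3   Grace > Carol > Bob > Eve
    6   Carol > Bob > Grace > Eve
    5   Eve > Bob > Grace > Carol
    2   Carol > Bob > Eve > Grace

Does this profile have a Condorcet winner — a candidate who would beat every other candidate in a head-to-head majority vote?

Head-to-head results (20 voters total):
Eve vs Grace: Grace wins 13–7.
Eve vs Carol: Carol wins 11–9.
Eve vs Bob: Bob wins 15–5.
Grace vs Carol: Grace wins 12–8.
Grace vs Bob: Bob wins 17–3.
Carol vs Bob: Carol wins 11–9.
No candidate beats all others: Grace beats Carol beats Bob beats Grace, a majority cycle.

No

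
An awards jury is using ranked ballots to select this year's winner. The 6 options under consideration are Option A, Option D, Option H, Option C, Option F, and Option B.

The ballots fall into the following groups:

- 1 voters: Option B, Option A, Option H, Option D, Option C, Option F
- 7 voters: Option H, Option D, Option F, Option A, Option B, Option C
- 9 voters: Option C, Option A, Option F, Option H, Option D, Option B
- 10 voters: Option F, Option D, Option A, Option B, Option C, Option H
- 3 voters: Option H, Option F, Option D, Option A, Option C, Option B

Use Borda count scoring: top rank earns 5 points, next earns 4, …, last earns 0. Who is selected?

Option F

Borda scores:
  Option A: 4 + 7·2 + 9·4 + 10·3 + 3·2 = 90
  Option D: 2 + 7·4 + 9·1 + 10·4 + 3·3 = 88
  Option H: 3 + 7·5 + 9·2 + 10·0 + 3·5 = 71
  Option C: 1 + 7·0 + 9·5 + 10·1 + 3·1 = 59
  Option F: 0 + 7·3 + 9·3 + 10·5 + 3·4 = 110
  Option B: 5 + 7·1 + 9·0 + 10·2 + 3·0 = 32
Option F has the highest total.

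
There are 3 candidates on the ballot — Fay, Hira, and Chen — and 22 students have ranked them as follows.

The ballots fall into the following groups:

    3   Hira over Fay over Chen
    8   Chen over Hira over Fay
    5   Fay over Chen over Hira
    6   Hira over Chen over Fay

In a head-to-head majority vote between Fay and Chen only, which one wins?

Chen

Ballots ranking Fay above Chen: 3+5 = 8.
Ballots ranking Chen above Fay: 8+6 = 14.
Chen wins the head-to-head, 14–8.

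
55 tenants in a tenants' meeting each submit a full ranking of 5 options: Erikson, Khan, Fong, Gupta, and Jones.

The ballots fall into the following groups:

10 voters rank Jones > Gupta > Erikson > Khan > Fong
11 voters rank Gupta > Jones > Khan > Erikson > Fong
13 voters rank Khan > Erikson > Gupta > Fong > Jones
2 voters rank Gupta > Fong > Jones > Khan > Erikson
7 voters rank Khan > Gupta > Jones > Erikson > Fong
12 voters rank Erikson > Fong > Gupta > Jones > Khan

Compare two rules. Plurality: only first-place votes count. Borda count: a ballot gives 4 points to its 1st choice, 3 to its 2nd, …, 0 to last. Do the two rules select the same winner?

No

Plurality first-place counts: Erikson 12, Khan 20, Fong 0, Gupta 13, Jones 10 → Khan.
Borda totals: Erikson 125, Khan 114, Fong 55, Gupta 153, Jones 103 → Gupta.
The two rules disagree: plurality picks Khan, Borda picks Gupta.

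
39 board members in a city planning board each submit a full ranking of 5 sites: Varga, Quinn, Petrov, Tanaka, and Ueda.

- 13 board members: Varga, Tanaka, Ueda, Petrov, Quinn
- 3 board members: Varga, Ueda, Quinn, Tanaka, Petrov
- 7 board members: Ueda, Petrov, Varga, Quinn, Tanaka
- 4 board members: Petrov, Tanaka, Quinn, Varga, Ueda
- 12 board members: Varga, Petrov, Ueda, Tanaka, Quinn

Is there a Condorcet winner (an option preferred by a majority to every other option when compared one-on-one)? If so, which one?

Varga

Head-to-head results (39 voters total):
Varga vs Quinn: Varga wins 35–4.
Varga vs Petrov: Varga wins 28–11.
Varga vs Tanaka: Varga wins 35–4.
Varga vs Ueda: Varga wins 32–7.
Quinn vs Petrov: Petrov wins 36–3.
Quinn vs Tanaka: Tanaka wins 29–10.
Quinn vs Ueda: Ueda wins 35–4.
Petrov vs Tanaka: Petrov wins 23–16.
Petrov vs Ueda: Ueda wins 23–16.
Tanaka vs Ueda: Ueda wins 22–17.
Varga beats each rival — Quinn (35–4), Petrov (28–11), Tanaka (35–4), Ueda (32–7) — so Varga is the Condorcet winner.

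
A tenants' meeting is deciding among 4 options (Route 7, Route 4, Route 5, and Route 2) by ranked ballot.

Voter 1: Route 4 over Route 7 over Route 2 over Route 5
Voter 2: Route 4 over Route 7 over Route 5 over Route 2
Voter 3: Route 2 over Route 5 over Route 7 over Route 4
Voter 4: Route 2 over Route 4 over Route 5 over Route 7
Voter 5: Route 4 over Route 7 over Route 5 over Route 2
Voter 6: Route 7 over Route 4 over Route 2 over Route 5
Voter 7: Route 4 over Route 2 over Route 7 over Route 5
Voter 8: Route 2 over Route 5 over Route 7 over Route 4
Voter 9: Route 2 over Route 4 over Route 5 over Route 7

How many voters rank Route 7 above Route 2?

Ballots ranking Route 7 above Route 2: 4.
Ballots ranking Route 2 above Route 7: 5.
So 4 of 9 voters prefer Route 7 to Route 2.

4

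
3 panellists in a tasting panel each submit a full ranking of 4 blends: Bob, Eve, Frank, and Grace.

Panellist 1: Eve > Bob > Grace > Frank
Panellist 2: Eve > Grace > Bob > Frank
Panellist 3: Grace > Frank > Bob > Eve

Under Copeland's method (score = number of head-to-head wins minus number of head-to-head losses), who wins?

Eve

Pairwise results:
  Bob vs Eve: Eve wins 2–1.
  Bob vs Frank: Bob wins 2–1.
  Bob vs Grace: Grace wins 2–1.
  Eve vs Frank: Eve wins 2–1.
  Eve vs Grace: Eve wins 2–1.
  Frank vs Grace: Grace wins 3–0.
Copeland scores (wins − losses):
  Bob: 1 − 2 = -1
  Eve: 3 − 0 = 3
  Frank: 0 − 3 = -3
  Grace: 2 − 1 = 1
Eve has the best Copeland score.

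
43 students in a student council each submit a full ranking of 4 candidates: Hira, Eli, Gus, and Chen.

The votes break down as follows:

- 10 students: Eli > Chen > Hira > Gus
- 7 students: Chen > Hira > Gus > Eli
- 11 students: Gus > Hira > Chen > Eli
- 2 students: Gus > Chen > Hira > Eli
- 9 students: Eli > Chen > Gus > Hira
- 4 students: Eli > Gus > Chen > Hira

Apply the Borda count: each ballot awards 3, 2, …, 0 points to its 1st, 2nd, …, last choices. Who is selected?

Chen

Borda scores:
  Hira: 10·1 + 7·2 + 11·2 + 2·1 + 9·0 + 4·0 = 48
  Eli: 10·3 + 7·0 + 11·0 + 2·0 + 9·3 + 4·3 = 69
  Gus: 10·0 + 7·1 + 11·3 + 2·3 + 9·1 + 4·2 = 63
  Chen: 10·2 + 7·3 + 11·1 + 2·2 + 9·2 + 4·1 = 78
Chen has the highest total.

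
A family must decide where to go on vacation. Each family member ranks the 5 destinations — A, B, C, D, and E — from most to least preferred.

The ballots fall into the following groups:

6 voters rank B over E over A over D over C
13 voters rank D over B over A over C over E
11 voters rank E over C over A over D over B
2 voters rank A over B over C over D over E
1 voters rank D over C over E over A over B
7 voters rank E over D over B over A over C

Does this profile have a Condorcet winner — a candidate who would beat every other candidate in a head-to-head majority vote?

No

Head-to-head results (40 voters total):
A vs B: B wins 26–14.
A vs C: A wins 28–12.
A vs D: D wins 21–19.
A vs E: E wins 25–15.
B vs C: B wins 28–12.
B vs D: D wins 32–8.
B vs E: B wins 21–19.
C vs D: D wins 27–13.
C vs E: E wins 24–16.
D vs E: E wins 24–16.
No candidate beats all others: B beats E beats D beats B, a majority cycle.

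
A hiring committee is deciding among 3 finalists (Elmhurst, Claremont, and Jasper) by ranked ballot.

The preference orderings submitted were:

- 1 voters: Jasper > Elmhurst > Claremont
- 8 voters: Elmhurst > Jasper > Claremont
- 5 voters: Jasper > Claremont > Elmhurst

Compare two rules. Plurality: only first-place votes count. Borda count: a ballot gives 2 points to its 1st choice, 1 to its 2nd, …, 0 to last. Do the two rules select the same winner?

Plurality first-place counts: Elmhurst 8, Claremont 0, Jasper 6 → Elmhurst.
Borda totals: Elmhurst 17, Claremont 5, Jasper 20 → Jasper.
The two rules disagree: plurality picks Elmhurst, Borda picks Jasper.

No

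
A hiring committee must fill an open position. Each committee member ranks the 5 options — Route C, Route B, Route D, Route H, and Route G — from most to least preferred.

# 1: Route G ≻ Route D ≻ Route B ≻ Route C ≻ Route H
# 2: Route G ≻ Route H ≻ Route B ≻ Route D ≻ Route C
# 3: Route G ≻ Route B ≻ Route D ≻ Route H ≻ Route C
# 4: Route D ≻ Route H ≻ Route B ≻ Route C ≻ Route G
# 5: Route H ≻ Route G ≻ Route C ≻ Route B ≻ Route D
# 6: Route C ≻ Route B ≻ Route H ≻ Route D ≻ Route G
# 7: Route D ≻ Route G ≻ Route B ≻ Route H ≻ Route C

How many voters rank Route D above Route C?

Ballots ranking Route D above Route C: 5.
Ballots ranking Route C above Route D: 2.
So 5 of 7 voters prefer Route D to Route C.

5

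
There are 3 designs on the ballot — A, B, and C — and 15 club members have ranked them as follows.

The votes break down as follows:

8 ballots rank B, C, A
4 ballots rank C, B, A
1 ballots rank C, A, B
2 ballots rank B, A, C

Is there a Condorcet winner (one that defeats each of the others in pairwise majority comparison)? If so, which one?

Head-to-head results (15 voters total):
A vs B: B wins 14–1.
A vs C: C wins 13–2.
B vs C: B wins 10–5.
B beats each rival — A (14–1), C (10–5) — so B is the Condorcet winner.

B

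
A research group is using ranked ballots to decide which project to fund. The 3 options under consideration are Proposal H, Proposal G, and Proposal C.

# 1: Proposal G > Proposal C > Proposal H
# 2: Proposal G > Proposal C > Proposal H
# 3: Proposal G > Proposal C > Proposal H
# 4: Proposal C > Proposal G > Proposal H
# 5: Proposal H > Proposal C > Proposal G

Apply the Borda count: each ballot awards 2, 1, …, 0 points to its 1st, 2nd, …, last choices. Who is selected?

Borda scores:
  Proposal H: 0 + 0 + 0 + 0 + 2 = 2
  Proposal G: 2 + 2 + 2 + 1 + 0 = 7
  Proposal C: 1 + 1 + 1 + 2 + 1 = 6
Proposal G has the highest total.

Proposal G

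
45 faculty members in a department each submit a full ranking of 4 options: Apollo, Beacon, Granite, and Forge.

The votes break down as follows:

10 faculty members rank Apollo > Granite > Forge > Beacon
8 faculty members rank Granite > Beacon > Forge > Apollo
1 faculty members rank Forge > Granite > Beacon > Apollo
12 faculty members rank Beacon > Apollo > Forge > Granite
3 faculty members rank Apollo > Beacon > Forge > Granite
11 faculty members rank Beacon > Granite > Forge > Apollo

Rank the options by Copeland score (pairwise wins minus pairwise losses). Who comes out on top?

Beacon

Pairwise results:
  Apollo vs Beacon: Beacon wins 32–13.
  Apollo vs Granite: Apollo wins 25–20.
  Apollo vs Forge: Apollo wins 25–20.
  Beacon vs Granite: Beacon wins 26–19.
  Beacon vs Forge: Beacon wins 34–11.
  Granite vs Forge: Granite wins 29–16.
Copeland scores (wins − losses):
  Apollo: 2 − 1 = 1
  Beacon: 3 − 0 = 3
  Granite: 1 − 2 = -1
  Forge: 0 − 3 = -3
Beacon has the best Copeland score.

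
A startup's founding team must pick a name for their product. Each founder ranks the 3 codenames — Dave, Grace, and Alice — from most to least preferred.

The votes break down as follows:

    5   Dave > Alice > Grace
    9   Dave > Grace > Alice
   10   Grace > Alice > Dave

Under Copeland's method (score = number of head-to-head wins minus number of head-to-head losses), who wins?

Dave

Pairwise results:
  Dave vs Grace: Dave wins 14–10.
  Dave vs Alice: Dave wins 14–10.
  Grace vs Alice: Grace wins 19–5.
Copeland scores (wins − losses):
  Dave: 2 − 0 = 2
  Grace: 1 − 1 = 0
  Alice: 0 − 2 = -2
Dave has the best Copeland score.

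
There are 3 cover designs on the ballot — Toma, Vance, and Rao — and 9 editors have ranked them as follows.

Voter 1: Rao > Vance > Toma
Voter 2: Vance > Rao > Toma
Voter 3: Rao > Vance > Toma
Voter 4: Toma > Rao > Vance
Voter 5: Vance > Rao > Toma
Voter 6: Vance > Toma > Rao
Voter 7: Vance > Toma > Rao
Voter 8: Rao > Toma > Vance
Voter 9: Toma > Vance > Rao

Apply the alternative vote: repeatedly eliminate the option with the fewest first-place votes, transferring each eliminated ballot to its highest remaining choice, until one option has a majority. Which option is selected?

Round 1: Vance 4, Rao 3, Toma 2. Toma has the fewest and is eliminated.
Round 2: Vance 5, Rao 4. Vance has a majority.

Vance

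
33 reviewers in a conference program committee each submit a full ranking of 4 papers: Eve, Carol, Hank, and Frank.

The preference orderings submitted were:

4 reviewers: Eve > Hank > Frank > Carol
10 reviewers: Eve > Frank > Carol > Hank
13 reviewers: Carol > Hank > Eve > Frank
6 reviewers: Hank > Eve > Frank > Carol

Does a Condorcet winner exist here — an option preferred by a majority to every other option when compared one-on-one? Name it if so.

There is no Condorcet winner

Head-to-head results (33 voters total):
Eve vs Carol: Eve wins 20–13.
Eve vs Hank: Hank wins 19–14.
Eve vs Frank: Eve wins 33–0.
Carol vs Hank: Carol wins 23–10.
Carol vs Frank: Frank wins 20–13.
Hank vs Frank: Hank wins 23–10.
No candidate beats all others: Eve beats Carol beats Hank beats Eve, a majority cycle.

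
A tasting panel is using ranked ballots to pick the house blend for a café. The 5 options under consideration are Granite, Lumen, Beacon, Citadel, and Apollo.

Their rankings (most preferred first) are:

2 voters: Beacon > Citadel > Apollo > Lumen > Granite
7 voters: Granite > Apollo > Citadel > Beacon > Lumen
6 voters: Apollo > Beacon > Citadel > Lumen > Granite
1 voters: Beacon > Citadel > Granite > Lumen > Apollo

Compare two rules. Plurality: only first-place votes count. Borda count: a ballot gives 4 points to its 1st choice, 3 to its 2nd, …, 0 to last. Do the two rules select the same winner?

Plurality first-place counts: Granite 7, Lumen 0, Beacon 3, Citadel 0, Apollo 6 → Granite.
Borda totals: Granite 30, Lumen 9, Beacon 37, Citadel 35, Apollo 49 → Apollo.
The two rules disagree: plurality picks Granite, Borda picks Apollo.

No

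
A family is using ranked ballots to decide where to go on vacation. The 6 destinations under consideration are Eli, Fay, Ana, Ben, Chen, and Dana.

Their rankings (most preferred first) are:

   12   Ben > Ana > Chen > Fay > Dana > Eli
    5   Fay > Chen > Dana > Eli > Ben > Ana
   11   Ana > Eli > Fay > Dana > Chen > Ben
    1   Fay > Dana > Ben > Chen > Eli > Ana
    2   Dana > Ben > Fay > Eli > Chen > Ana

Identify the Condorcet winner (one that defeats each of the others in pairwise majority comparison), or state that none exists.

Head-to-head results (31 voters total):
Eli vs Fay: Fay wins 20–11.
Eli vs Ana: Ana wins 23–8.
Eli vs Ben: Eli wins 16–15.
Eli vs Chen: Chen wins 18–13.
Eli vs Dana: Dana wins 20–11.
Fay vs Ana: Ana wins 23–8.
Fay vs Ben: Fay wins 17–14.
Fay vs Chen: Fay wins 19–12.
Fay vs Dana: Fay wins 29–2.
Ana vs Ben: Ben wins 20–11.
Ana vs Chen: Ana wins 23–8.
Ana vs Dana: Ana wins 23–8.
Ben vs Chen: Chen wins 16–15.
Ben vs Dana: Dana wins 19–12.
Chen vs Dana: Chen wins 17–14.
No candidate beats all others: Eli beats Ben beats Ana beats Eli, a majority cycle.

None — there is no Condorcet winner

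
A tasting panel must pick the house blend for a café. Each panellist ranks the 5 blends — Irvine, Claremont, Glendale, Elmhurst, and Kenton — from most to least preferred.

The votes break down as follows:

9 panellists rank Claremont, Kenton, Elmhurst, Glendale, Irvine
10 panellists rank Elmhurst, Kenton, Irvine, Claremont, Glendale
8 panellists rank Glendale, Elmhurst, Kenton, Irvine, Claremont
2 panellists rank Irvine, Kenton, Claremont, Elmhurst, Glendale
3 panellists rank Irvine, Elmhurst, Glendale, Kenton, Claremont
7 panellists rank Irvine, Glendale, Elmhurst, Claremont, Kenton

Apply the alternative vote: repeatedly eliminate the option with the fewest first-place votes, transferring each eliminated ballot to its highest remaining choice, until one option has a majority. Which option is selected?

Round 1: Irvine 12, Elmhurst 10, Claremont 9, Glendale 8, Kenton 0. Kenton has the fewest and is eliminated.
Round 2: Irvine 12, Elmhurst 10, Claremont 9, Glendale 8. Glendale has the fewest and is eliminated.
Round 3: Elmhurst 18, Irvine 12, Claremont 9. Claremont has the fewest and is eliminated.
Round 4: Elmhurst 27, Irvine 12. Elmhurst has a majority.

Elmhurst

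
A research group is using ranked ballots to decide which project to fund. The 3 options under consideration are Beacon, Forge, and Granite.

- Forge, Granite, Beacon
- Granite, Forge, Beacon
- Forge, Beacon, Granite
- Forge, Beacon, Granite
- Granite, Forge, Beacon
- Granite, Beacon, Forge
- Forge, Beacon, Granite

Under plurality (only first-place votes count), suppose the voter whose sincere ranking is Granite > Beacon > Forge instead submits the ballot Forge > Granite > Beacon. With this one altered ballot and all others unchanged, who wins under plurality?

Forge

First-place totals with the altered ballot: Beacon 0, Forge 5, Granite 2.
The winner is unchanged: still Forge.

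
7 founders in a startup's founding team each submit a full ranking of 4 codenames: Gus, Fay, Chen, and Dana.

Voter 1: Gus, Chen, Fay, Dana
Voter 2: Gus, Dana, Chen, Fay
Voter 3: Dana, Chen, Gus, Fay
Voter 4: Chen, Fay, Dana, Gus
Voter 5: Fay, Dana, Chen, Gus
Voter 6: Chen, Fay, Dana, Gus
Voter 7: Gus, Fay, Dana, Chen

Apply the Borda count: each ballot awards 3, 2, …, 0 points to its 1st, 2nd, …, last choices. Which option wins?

Borda scores:
  Gus: 3 + 3 + 1 + 0 + 0 + 0 + 3 = 10
  Fay: 1 + 0 + 0 + 2 + 3 + 2 + 2 = 10
  Chen: 2 + 1 + 2 + 3 + 1 + 3 + 0 = 12
  Dana: 0 + 2 + 3 + 1 + 2 + 1 + 1 = 10
Chen has the highest total.

Chen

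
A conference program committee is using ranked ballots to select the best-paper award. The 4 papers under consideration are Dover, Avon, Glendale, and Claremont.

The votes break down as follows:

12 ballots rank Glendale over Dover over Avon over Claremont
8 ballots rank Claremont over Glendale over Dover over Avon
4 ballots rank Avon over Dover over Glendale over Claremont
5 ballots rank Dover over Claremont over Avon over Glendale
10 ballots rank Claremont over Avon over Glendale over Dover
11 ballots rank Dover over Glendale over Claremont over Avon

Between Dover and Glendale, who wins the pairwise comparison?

Ballots ranking Dover above Glendale: 4+5+11 = 20.
Ballots ranking Glendale above Dover: 12+8+10 = 30.
Glendale wins the head-to-head, 30–20.

Glendale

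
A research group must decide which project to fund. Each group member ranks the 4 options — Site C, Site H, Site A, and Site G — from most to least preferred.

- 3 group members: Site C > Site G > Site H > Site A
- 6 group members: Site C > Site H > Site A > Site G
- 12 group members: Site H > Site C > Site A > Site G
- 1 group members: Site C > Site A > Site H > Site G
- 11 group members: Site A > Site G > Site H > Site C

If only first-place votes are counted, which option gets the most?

First-place vote totals:
  Site C: 10
  Site H: 12
  Site A: 11
  Site G: 0
Site H has the most first-place votes.

Site H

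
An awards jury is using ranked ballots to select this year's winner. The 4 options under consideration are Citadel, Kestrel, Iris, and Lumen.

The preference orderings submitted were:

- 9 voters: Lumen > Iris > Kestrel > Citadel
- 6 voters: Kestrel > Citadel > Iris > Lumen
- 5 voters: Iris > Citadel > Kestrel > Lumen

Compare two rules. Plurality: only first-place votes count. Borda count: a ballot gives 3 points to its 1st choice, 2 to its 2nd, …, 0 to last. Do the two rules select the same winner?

Plurality first-place counts: Citadel 0, Kestrel 6, Iris 5, Lumen 9 → Lumen.
Borda totals: Citadel 22, Kestrel 32, Iris 39, Lumen 27 → Iris.
The two rules disagree: plurality picks Lumen, Borda picks Iris.

No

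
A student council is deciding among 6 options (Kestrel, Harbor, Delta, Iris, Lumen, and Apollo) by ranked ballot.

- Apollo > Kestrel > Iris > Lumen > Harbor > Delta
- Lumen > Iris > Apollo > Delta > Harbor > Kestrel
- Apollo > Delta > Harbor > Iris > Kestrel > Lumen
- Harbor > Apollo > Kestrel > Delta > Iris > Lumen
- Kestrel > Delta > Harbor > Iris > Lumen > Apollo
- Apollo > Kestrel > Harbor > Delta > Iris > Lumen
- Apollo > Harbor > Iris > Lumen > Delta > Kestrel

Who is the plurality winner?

First-place vote totals:
  Kestrel: 1
  Harbor: 1
  Delta: 0
  Iris: 0
  Lumen: 1
  Apollo: 4
Apollo has the most first-place votes.

Apollo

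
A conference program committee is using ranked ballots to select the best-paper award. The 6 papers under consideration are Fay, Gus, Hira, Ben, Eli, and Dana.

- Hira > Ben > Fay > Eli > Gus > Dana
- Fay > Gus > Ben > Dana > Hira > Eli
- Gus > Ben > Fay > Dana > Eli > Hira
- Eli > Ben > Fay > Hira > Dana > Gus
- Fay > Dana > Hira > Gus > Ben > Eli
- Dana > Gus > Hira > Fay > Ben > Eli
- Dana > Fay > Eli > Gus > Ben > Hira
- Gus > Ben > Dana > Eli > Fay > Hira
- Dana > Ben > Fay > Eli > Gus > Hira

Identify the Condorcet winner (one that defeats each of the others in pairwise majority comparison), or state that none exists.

No Condorcet winner

Head-to-head results (9 voters total):
Fay vs Gus: Fay wins 6–3.
Fay vs Hira: Fay wins 7–2.
Fay vs Ben: Ben wins 5–4.
Fay vs Eli: Fay wins 7–2.
Fay vs Dana: Fay wins 5–4.
Gus vs Hira: Gus wins 6–3.
Gus vs Ben: Gus wins 6–3.
Gus vs Eli: Gus wins 5–4.
Gus vs Dana: Dana wins 5–4.
Hira vs Ben: Ben wins 6–3.
Hira vs Eli: Eli wins 5–4.
Hira vs Dana: Dana wins 7–2.
Ben vs Eli: Ben wins 7–2.
Ben vs Dana: Ben wins 5–4.
Eli vs Dana: Dana wins 7–2.
No candidate beats all others: Fay beats Gus beats Ben beats Fay, a majority cycle.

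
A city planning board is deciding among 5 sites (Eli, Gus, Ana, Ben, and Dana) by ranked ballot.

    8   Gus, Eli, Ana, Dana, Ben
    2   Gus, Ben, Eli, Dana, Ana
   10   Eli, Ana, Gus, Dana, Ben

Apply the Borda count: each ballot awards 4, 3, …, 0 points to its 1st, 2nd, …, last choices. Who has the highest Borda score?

Eli

Borda scores:
  Eli: 8·3 + 2·2 + 10·4 = 68
  Gus: 8·4 + 2·4 + 10·2 = 60
  Ana: 8·2 + 2·0 + 10·3 = 46
  Ben: 8·0 + 2·3 + 10·0 = 6
  Dana: 8·1 + 2·1 + 10·1 = 20
Eli has the highest total.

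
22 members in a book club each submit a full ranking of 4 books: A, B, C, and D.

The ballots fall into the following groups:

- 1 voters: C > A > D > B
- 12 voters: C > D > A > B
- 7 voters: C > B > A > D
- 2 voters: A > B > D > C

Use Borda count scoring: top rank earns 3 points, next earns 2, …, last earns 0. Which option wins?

C

Borda scores:
  A: 2 + 12·1 + 7·1 + 2·3 = 27
  B: 0 + 12·0 + 7·2 + 2·2 = 18
  C: 3 + 12·3 + 7·3 + 2·0 = 60
  D: 1 + 12·2 + 7·0 + 2·1 = 27
C has the highest total.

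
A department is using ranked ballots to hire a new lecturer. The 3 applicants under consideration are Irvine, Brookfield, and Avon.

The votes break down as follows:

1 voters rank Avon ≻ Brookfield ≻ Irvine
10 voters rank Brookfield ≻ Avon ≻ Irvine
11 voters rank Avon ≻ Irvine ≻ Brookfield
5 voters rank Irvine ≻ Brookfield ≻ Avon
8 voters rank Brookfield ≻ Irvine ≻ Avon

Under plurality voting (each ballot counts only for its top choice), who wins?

First-place vote totals:
  Irvine: 5
  Brookfield: 18
  Avon: 12
Brookfield has the most first-place votes.

Brookfield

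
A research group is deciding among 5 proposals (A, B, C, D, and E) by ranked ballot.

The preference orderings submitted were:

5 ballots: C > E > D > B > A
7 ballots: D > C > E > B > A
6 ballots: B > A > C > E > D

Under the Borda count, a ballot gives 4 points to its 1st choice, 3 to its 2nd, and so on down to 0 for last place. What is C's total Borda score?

53

Borda scores:
  A: 5·0 + 7·0 + 6·3 = 18
  B: 5·1 + 7·1 + 6·4 = 36
  C: 5·4 + 7·3 + 6·2 = 53
  D: 5·2 + 7·4 + 6·0 = 38
  E: 5·3 + 7·2 + 6·1 = 35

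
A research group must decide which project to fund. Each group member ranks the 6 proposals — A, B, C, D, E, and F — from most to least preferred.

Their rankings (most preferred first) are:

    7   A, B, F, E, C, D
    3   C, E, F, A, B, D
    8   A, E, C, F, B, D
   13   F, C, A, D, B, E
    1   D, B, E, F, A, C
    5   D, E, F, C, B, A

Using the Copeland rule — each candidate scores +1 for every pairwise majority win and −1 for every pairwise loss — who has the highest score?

F

Pairwise results:
  A vs B: A wins 31–6.
  A vs C: C wins 21–16.
  A vs D: A wins 31–6.
  A vs E: A wins 28–9.
  A vs F: F wins 22–15.
  B vs C: C wins 29–8.
  B vs D: D wins 19–18.
  B vs E: B wins 21–16.
  B vs F: F wins 29–8.
  C vs D: C wins 31–6.
  C vs E: E wins 21–16.
  C vs F: F wins 26–11.
  D vs E: D wins 19–18.
  D vs F: F wins 31–6.
  E vs F: F wins 20–17.
Copeland scores (wins − losses):
  A: 3 − 2 = 1
  B: 1 − 4 = -3
  C: 3 − 2 = 1
  D: 2 − 3 = -1
  E: 1 − 4 = -3
  F: 5 − 0 = 5
F has the best Copeland score.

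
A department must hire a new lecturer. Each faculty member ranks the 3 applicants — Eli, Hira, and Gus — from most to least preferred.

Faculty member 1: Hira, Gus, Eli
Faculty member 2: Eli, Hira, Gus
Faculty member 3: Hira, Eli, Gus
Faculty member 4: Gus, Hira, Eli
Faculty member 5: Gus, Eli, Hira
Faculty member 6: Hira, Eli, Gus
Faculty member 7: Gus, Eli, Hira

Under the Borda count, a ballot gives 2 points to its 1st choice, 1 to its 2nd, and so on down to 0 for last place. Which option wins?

Hira

Borda scores:
  Eli: 0 + 2 + 1 + 0 + 1 + 1 + 1 = 6
  Hira: 2 + 1 + 2 + 1 + 0 + 2 + 0 = 8
  Gus: 1 + 0 + 0 + 2 + 2 + 0 + 2 = 7
Hira has the highest total.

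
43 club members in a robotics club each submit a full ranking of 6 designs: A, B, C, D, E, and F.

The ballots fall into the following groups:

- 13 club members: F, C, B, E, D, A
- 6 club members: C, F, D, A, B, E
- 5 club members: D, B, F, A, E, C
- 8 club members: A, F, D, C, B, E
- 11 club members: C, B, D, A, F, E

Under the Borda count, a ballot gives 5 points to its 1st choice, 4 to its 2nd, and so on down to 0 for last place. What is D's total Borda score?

Borda scores:
  A: 13·0 + 6·2 + 5·2 + 8·5 + 11·2 = 84
  B: 13·3 + 6·1 + 5·4 + 8·1 + 11·4 = 117
  C: 13·4 + 6·5 + 5·0 + 8·2 + 11·5 = 153
  D: 13·1 + 6·3 + 5·5 + 8·3 + 11·3 = 113
  E: 13·2 + 6·0 + 5·1 + 8·0 + 11·0 = 31
  F: 13·5 + 6·4 + 5·3 + 8·4 + 11·1 = 147

113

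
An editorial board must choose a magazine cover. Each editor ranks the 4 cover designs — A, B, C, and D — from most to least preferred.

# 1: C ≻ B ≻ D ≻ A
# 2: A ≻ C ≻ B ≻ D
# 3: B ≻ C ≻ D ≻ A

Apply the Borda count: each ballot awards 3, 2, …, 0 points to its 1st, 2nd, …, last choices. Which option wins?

C

Borda scores:
  A: 0 + 3 + 0 = 3
  B: 2 + 1 + 3 = 6
  C: 3 + 2 + 2 = 7
  D: 1 + 0 + 1 = 2
C has the highest total.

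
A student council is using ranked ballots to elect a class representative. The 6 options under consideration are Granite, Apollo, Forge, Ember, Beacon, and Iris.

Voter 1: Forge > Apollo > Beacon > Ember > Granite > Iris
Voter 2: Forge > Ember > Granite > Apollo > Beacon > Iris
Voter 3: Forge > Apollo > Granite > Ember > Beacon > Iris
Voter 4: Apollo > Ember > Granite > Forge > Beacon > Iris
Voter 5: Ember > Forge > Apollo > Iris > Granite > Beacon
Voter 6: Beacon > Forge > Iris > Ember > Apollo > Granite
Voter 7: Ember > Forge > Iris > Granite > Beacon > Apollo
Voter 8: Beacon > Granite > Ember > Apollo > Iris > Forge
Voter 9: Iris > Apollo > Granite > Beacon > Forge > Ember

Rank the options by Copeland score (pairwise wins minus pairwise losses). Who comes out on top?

Forge

Pairwise results:
  Granite vs Apollo: Apollo wins 6–3.
  Granite vs Forge: Forge wins 6–3.
  Granite vs Ember: Ember wins 6–3.
  Granite vs Beacon: Granite wins 6–3.
  Granite vs Iris: Granite wins 5–4.
  Apollo vs Forge: Forge wins 6–3.
  Apollo vs Ember: Ember wins 5–4.
  Apollo vs Beacon: Apollo wins 6–3.
  Apollo vs Iris: Apollo wins 6–3.
  Forge vs Ember: Forge wins 5–4.
  Forge vs Beacon: Forge wins 6–3.
  Forge vs Iris: Forge wins 7–2.
  Ember vs Beacon: Ember wins 5–4.
  Ember vs Iris: Ember wins 7–2.
  Beacon vs Iris: Beacon wins 6–3.
Copeland scores (wins − losses):
  Granite: 2 − 3 = -1
  Apollo: 3 − 2 = 1
  Forge: 5 − 0 = 5
  Ember: 4 − 1 = 3
  Beacon: 1 − 4 = -3
  Iris: 0 − 5 = -5
Forge has the best Copeland score.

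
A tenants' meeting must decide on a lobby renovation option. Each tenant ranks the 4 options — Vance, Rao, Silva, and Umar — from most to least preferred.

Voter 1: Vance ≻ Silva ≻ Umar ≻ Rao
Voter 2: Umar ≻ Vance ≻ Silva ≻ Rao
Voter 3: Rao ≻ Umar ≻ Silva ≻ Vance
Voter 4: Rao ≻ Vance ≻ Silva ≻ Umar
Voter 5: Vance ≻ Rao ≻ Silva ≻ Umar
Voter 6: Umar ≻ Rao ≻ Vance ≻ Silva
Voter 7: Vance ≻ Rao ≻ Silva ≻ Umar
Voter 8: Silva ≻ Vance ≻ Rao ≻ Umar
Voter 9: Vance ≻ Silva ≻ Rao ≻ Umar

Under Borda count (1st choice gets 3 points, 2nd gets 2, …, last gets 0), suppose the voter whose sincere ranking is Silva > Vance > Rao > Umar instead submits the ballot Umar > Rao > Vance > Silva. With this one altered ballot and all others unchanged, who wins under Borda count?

Vance

Borda totals with the altered ballot: Vance 18, Rao 15, Silva 9, Umar 12.
The winner is unchanged: still Vance.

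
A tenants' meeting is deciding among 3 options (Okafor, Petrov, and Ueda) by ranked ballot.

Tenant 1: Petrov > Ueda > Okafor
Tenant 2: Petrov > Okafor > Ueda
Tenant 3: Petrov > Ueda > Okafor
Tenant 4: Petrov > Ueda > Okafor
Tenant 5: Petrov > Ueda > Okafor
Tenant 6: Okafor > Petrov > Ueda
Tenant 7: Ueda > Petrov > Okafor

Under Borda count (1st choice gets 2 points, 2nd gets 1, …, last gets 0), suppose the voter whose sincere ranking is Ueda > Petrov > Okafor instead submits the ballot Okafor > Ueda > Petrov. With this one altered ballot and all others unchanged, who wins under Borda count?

Borda totals with the altered ballot: Okafor 5, Petrov 11, Ueda 5.
The winner is unchanged: still Petrov.

Petrov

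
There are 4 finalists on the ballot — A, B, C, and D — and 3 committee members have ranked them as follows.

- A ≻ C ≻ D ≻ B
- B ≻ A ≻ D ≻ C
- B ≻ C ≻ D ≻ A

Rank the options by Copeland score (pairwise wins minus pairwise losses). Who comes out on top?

Pairwise results:
  A vs B: B wins 2–1.
  A vs C: A wins 2–1.
  A vs D: A wins 2–1.
  B vs C: B wins 2–1.
  B vs D: B wins 2–1.
  C vs D: C wins 2–1.
Copeland scores (wins − losses):
  A: 2 − 1 = 1
  B: 3 − 0 = 3
  C: 1 − 2 = -1
  D: 0 − 3 = -3
B has the best Copeland score.

B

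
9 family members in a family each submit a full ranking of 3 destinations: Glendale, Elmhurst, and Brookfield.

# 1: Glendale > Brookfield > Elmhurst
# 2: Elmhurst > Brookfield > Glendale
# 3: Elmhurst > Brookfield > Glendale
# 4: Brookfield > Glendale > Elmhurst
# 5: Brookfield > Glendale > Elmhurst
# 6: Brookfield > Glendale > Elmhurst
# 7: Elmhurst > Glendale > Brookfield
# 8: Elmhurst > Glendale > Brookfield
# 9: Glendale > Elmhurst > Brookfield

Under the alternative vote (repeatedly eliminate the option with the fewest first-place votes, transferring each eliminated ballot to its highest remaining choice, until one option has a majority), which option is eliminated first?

Glendale

Round 1: Elmhurst 4, Brookfield 3, Glendale 2. Glendale has the fewest and is eliminated.
Round 2: Elmhurst 5, Brookfield 4. Elmhurst has a majority.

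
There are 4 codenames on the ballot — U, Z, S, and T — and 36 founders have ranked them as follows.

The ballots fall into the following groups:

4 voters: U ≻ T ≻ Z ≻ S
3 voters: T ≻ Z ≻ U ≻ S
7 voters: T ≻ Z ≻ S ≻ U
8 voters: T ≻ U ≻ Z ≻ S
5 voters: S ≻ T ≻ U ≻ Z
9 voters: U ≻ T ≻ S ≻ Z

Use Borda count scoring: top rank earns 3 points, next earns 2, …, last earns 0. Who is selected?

Borda scores:
  U: 4·3 + 3·1 + 7·0 + 8·2 + 5·1 + 9·3 = 63
  Z: 4·1 + 3·2 + 7·2 + 8·1 + 5·0 + 9·0 = 32
  S: 4·0 + 3·0 + 7·1 + 8·0 + 5·3 + 9·1 = 31
  T: 4·2 + 3·3 + 7·3 + 8·3 + 5·2 + 9·2 = 90
T has the highest total.

T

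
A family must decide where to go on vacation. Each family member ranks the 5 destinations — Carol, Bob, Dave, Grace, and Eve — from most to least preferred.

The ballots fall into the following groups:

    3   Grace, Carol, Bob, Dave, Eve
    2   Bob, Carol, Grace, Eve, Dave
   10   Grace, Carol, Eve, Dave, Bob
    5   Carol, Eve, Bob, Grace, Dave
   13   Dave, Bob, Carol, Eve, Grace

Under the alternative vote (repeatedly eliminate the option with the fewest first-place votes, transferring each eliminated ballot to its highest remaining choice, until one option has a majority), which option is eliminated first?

Eve

Round 1: Dave 13, Grace 13, Carol 5, Bob 2, Eve 0. Eve has the fewest and is eliminated.
Round 2: Dave 13, Grace 13, Carol 5, Bob 2. Bob has the fewest and is eliminated.
Round 3: Dave 13, Grace 13, Carol 7. Carol has the fewest and is eliminated.
Round 4: Grace 20, Dave 13. Grace has a majority.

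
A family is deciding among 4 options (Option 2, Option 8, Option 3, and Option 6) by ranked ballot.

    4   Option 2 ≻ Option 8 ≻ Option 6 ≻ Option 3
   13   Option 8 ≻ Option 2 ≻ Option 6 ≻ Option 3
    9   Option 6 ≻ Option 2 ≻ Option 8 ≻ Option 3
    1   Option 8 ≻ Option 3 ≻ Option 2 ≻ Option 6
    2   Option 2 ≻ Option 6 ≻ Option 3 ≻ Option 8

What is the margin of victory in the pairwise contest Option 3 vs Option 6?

Ballots ranking Option 3 above Option 6: 1.
Ballots ranking Option 6 above Option 3: 4+13+9+2 = 28.
Option 6 wins 28–1, a margin of 27.

27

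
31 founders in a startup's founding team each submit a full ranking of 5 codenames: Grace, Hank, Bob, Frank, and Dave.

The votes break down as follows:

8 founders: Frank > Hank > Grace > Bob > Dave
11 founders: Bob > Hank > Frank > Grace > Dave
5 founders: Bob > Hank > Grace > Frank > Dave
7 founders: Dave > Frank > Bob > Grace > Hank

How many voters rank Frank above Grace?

Ballots ranking Frank above Grace: 8+11+7 = 26.
Ballots ranking Grace above Frank: 5.
So 26 of 31 voters prefer Frank to Grace.

26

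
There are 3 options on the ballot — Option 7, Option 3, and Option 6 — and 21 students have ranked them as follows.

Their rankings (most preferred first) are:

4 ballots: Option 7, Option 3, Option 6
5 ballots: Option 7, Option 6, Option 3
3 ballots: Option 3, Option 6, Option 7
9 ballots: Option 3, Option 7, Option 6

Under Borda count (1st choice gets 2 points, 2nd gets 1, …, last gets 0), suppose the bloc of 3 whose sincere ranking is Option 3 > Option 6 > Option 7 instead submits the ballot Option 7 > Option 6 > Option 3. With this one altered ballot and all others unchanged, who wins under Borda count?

Option 7

Borda totals with the altered ballot: Option 7 33, Option 3 22, Option 6 8.
The switch changes the winner from Option 3 to Option 7.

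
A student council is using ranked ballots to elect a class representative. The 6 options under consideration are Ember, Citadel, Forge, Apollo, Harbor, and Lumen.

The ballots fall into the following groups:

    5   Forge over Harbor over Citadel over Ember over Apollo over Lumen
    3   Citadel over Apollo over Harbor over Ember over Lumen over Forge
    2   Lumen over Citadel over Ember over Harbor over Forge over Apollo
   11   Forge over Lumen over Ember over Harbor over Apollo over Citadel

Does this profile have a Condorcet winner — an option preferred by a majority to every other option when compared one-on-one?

Yes

Head-to-head results (21 voters total):
Ember vs Citadel: Ember wins 11–10.
Ember vs Forge: Forge wins 16–5.
Ember vs Apollo: Ember wins 18–3.
Ember vs Harbor: Ember wins 13–8.
Ember vs Lumen: Lumen wins 13–8.
Citadel vs Forge: Forge wins 16–5.
Citadel vs Apollo: Apollo wins 11–10.
Citadel vs Harbor: Harbor wins 16–5.
Citadel vs Lumen: Lumen wins 13–8.
Forge vs Apollo: Forge wins 18–3.
Forge vs Harbor: Forge wins 16–5.
Forge vs Lumen: Forge wins 16–5.
Apollo vs Harbor: Harbor wins 18–3.
Apollo vs Lumen: Lumen wins 13–8.
Harbor vs Lumen: Lumen wins 13–8.
Forge beats each rival — Ember (16–5), Citadel (16–5), Apollo (18–3), Harbor (16–5), Lumen (16–5) — so Forge is the Condorcet winner.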